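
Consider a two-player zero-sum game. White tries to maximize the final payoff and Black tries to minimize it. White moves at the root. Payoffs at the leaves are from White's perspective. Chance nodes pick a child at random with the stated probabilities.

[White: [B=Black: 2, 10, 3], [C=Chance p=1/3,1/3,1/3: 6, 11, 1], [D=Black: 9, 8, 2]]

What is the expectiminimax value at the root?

B (Black): min(2, 10, 3) = 2
C (Chance): 1/3·6 + 1/3·11 + 1/3·1 = 6
D (Black): min(9, 8, 2) = 2
Root (White): max(2, 6, 2) = 6

6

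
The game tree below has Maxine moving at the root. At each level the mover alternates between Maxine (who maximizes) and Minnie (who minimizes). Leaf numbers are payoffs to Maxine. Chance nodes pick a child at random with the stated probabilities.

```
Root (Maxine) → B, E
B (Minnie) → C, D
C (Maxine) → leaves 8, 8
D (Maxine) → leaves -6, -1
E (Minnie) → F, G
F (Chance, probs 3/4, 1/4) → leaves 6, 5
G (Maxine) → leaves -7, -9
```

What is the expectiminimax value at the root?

-1

C (Maxine): max(8, 8) = 8
D (Maxine): max(-6, -1) = -1
B (Minnie): min(8, -1) = -1
F (Chance): 3/4·6 + 1/4·5 = 5.75
G (Maxine): max(-7, -9) = -7
E (Minnie): min(5.75, -7) = -7
Root (Maxine): max(-1, -7) = -1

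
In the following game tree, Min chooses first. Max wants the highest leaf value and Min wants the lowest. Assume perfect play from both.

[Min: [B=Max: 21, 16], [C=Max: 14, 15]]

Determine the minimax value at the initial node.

15

B (Max): max(21, 16) = 21
C (Max): max(14, 15) = 15
Root (Min): min(21, 15) = 15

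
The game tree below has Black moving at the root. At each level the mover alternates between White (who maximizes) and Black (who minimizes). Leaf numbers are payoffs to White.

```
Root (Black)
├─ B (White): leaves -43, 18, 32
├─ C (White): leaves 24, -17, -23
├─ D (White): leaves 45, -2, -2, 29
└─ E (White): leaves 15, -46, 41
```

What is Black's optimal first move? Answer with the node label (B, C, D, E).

B (White): max(-43, 18, 32) = 32
C (White): max(24, -17, -23) = 24
D (White): max(45, -2, -2, 29) = 45
E (White): max(15, -46, 41) = 41
Root (Black): min(32, 24, 45, 41) = 24
Black picks the child with the lowest value: C (value 24).

C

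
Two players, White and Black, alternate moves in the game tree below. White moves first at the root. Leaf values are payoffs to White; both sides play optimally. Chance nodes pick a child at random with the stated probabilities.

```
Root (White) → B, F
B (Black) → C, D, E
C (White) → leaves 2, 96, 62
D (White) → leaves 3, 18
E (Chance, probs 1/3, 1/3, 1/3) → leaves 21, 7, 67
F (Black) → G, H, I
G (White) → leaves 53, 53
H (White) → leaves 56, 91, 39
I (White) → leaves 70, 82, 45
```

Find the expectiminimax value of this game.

C (White): max(2, 96, 62) = 96
D (White): max(3, 18) = 18
E (Chance): 1/3·21 + 1/3·7 + 1/3·67 = 31.67
B (Black): min(96, 18, 31.67) = 18
G (White): max(53, 53) = 53
H (White): max(56, 91, 39) = 91
I (White): max(70, 82, 45) = 82
F (Black): min(53, 91, 82) = 53
Root (White): max(18, 53) = 53

53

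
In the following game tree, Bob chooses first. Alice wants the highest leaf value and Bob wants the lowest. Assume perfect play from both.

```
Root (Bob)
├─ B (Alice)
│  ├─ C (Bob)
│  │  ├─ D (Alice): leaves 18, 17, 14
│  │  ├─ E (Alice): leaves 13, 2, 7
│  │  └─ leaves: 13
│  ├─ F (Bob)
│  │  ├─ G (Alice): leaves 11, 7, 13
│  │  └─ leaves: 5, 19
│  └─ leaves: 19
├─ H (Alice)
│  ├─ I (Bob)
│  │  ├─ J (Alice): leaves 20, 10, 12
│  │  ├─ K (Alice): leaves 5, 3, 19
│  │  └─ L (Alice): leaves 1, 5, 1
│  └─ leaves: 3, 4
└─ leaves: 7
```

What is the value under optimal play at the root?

D (Alice): max(18, 17, 14) = 18
E (Alice): max(13, 2, 7) = 13
C (Bob): min(18, 13, 13) = 13
G (Alice): max(11, 7, 13) = 13
F (Bob): min(13, 5, 19) = 5
B (Alice): max(13, 5, 19) = 19
J (Alice): max(20, 10, 12) = 20
K (Alice): max(5, 3, 19) = 19
L (Alice): max(1, 5, 1) = 5
I (Bob): min(20, 19, 5) = 5
H (Alice): max(5, 3, 4) = 5
Root (Bob): min(19, 5, 7) = 5

5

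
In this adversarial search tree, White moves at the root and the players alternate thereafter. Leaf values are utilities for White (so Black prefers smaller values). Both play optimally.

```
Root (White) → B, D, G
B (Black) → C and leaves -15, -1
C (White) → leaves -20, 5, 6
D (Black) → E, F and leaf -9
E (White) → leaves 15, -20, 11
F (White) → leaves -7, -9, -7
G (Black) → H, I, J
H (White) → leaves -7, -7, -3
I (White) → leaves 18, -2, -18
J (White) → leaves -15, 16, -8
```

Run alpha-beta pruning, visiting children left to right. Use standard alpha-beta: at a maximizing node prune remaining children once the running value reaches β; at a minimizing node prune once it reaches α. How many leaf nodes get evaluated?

18

C [α=-∞,β=+∞]: v=6
B [α=-∞,β=+∞]: v=-15
E [α=-15,β=+∞]: v=15
F [α=-15,β=15]: v=-7
D [α=-15,β=+∞]: v=-9
H [α=-9,β=+∞]: v=-3
I [α=-9,β=-3]: v=18 after child 1 ≥ β → β-cutoff, skip 2
J [α=-9,β=-3]: v=16 after child 2 ≥ β → β-cutoff, skip 1
G [α=-9,β=+∞]: v=-3
Root [α=-∞,β=+∞]: v=-3
Leaves evaluated: 18 of 21.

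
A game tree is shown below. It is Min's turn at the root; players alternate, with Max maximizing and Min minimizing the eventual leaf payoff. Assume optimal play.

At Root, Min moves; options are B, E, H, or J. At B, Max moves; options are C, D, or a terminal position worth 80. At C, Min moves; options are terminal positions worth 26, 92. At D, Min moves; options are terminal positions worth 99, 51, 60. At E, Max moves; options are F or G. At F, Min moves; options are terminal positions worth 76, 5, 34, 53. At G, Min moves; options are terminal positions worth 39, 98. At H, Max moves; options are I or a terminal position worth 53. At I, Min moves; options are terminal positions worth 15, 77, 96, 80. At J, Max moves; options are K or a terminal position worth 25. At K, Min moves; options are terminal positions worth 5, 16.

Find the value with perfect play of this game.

C (Min): min(26, 92) = 26
D (Min): min(99, 51, 60) = 51
B (Max): max(26, 51, 80) = 80
F (Min): min(76, 5, 34, 53) = 5
G (Min): min(39, 98) = 39
E (Max): max(5, 39) = 39
I (Min): min(15, 77, 96, 80) = 15
H (Max): max(15, 53) = 53
K (Min): min(5, 16) = 5
J (Max): max(5, 25) = 25
Root (Min): min(80, 39, 53, 25) = 25

25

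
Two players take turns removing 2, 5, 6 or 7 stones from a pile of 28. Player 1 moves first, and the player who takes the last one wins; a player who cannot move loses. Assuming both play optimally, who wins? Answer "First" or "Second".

Compute winning (W) and losing (L) positions by backward induction:
i:   0  1  2  3  4  5  6  7  8  9 10 11 12 13 14 15 16 17 18 19 20 21 22 23 24 25 26 27 28
     L  L  W  W  L  W  W  W  W  W  W  W  L  L  W  W  L  W  W  W  W  W  W  W  L  L  W  W  L
Position 28 is L, so the second player wins.

Second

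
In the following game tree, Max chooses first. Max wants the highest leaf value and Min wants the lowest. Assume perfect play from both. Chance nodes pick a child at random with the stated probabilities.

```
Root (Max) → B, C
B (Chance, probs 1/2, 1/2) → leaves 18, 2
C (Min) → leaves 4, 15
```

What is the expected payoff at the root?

10

B (Chance): 1/2·18 + 1/2·2 = 10
C (Min): min(4, 15) = 4
Root (Max): max(10, 4) = 10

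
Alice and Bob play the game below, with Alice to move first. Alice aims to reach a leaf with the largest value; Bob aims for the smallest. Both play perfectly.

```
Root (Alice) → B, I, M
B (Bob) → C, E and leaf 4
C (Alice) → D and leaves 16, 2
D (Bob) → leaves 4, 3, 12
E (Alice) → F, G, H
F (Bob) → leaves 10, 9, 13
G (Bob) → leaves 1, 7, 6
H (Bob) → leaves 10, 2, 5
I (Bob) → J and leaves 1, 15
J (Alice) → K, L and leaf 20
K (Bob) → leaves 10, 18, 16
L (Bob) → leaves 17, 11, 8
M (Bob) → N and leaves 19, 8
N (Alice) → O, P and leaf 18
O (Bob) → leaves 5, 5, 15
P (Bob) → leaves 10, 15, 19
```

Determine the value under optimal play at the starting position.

D (Bob): min(4, 3, 12) = 3
C (Alice): max(3, 16, 2) = 16
F (Bob): min(10, 9, 13) = 9
G (Bob): min(1, 7, 6) = 1
H (Bob): min(10, 2, 5) = 2
E (Alice): max(9, 1, 2) = 9
B (Bob): min(16, 9, 4) = 4
K (Bob): min(10, 18, 16) = 10
L (Bob): min(17, 11, 8) = 8
J (Alice): max(10, 8, 20) = 20
I (Bob): min(20, 1, 15) = 1
O (Bob): min(5, 5, 15) = 5
P (Bob): min(10, 15, 19) = 10
N (Alice): max(5, 10, 18) = 18
M (Bob): min(18, 19, 8) = 8
Root (Alice): max(4, 1, 8) = 8

8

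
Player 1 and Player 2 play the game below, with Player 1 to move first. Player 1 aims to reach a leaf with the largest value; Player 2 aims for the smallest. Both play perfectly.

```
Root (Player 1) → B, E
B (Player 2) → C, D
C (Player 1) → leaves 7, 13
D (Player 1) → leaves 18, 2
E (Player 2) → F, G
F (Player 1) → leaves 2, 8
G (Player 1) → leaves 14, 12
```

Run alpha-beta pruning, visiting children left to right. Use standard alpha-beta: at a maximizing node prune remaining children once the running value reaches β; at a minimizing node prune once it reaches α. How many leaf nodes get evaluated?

C [α=-∞,β=+∞]: v=13
D [α=-∞,β=13]: v=18 after child 1 ≥ β → β-cutoff, skip 1
B [α=-∞,β=+∞]: v=13
F [α=13,β=+∞]: v=8
E [α=13,β=+∞]: v=8 after child 1 ≤ α → α-cutoff, skip 1
Root [α=-∞,β=+∞]: v=13
Leaves evaluated: 5 of 8.

5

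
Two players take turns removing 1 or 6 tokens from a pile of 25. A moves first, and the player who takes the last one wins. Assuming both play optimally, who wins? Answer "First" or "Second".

Second

i:   0  1  2  3  4  5  6  7  8  9 10 11 12 13 14 15 16 17 18 19 20 21 22 23 24 25
     L  W  L  W  L  W  W  L  W  L  W  L  W  W  L  W  L  W  L  W  W  L  W  L  W  L
Position 25 is L, so the second player wins.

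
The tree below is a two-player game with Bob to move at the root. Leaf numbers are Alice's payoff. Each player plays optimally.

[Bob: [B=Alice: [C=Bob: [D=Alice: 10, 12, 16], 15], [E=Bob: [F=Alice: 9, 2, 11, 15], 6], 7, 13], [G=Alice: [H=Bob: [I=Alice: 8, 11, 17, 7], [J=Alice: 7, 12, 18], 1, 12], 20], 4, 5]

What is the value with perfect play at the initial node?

D (Alice): max(10, 12, 16) = 16
C (Bob): min(16, 15) = 15
F (Alice): max(9, 2, 11, 15) = 15
E (Bob): min(15, 6) = 6
B (Alice): max(15, 6, 7, 13) = 15
I (Alice): max(8, 11, 17, 7) = 17
J (Alice): max(7, 12, 18) = 18
H (Bob): min(17, 18, 1, 12) = 1
G (Alice): max(1, 20) = 20
Root (Bob): min(15, 20, 4, 5) = 4

4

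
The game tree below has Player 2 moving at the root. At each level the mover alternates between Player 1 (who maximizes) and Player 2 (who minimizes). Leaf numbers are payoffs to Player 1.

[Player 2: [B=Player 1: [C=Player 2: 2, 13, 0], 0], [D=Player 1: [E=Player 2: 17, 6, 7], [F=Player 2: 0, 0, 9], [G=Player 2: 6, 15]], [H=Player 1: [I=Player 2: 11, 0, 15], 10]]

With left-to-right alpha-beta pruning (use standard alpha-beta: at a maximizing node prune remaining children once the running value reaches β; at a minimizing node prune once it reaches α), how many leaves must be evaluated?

10

C [α=-∞,β=+∞]: v=0
B [α=-∞,β=+∞]: v=0
E [α=-∞,β=0]: v=6
D [α=-∞,β=0]: v=6 after child 1 ≥ β → β-cutoff, skip 2
I [α=-∞,β=0]: v=0
H [α=-∞,β=0]: v=0 after child 1 ≥ β → β-cutoff, skip 1
Root [α=-∞,β=+∞]: v=0
Leaves evaluated: 10 of 16.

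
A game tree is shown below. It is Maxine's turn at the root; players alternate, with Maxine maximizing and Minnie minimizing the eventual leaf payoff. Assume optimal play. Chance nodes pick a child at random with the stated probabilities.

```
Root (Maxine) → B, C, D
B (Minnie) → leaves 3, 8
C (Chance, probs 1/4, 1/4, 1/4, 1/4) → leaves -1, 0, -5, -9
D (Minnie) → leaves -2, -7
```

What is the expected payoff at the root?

3

B (Minnie): min(3, 8) = 3
C (Chance): 1/4·-1 + 1/4·0 + 1/4·-5 + 1/4·-9 = -3.75
D (Minnie): min(-2, -7) = -7
Root (Maxine): max(3, -3.75, -7) = 3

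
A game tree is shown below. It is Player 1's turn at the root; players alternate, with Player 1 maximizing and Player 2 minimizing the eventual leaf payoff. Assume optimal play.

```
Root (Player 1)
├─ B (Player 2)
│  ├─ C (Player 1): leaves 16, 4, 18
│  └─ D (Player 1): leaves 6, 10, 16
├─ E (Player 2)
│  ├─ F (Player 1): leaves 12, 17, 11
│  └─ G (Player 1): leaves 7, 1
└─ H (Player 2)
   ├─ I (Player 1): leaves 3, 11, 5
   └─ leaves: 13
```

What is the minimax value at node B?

C: max(16, 4, 18) = 18
D: max(6, 10, 16) = 16
B: min(18, 16) = 16

16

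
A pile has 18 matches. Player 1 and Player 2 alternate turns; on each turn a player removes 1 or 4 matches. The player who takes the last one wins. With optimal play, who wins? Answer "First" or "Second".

First

Compute winning (W) and losing (L) positions by backward induction:
i:   0  1  2  3  4  5  6  7  8  9 10 11 12 13 14 15 16 17 18
     L  W  L  W  W  L  W  L  W  W  L  W  L  W  W  L  W  L  W
Position 18 is W, so the first player wins.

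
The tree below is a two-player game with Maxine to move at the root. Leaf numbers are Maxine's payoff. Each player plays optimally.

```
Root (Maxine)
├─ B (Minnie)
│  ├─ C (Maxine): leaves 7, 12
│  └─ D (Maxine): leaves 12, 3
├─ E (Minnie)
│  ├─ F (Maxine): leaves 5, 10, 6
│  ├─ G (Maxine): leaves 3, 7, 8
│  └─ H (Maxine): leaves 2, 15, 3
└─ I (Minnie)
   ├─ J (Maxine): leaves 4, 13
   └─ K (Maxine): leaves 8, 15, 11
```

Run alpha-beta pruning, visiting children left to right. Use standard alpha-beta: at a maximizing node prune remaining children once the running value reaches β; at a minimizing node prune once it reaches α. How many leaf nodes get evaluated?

10

C [α=-∞,β=+∞]: v=12
D [α=-∞,β=12]: v=12 after child 1 ≥ β → β-cutoff, skip 1
B [α=-∞,β=+∞]: v=12
F [α=12,β=+∞]: v=10
E [α=12,β=+∞]: v=10 after child 1 ≤ α → α-cutoff, skip 2
J [α=12,β=+∞]: v=13
K [α=12,β=13]: v=15 after child 2 ≥ β → β-cutoff, skip 1
I [α=12,β=+∞]: v=13
Root [α=-∞,β=+∞]: v=13
Leaves evaluated: 10 of 18.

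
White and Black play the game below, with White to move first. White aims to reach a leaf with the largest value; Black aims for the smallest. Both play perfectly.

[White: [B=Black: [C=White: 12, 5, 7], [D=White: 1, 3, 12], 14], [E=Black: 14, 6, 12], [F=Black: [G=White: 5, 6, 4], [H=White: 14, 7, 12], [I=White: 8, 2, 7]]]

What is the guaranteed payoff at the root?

C (White): max(12, 5, 7) = 12
D (White): max(1, 3, 12) = 12
B (Black): min(12, 12, 14) = 12
E (Black): min(14, 6, 12) = 6
G (White): max(5, 6, 4) = 6
H (White): max(14, 7, 12) = 14
I (White): max(8, 2, 7) = 8
F (Black): min(6, 14, 8) = 6
Root (White): max(12, 6, 6) = 12

12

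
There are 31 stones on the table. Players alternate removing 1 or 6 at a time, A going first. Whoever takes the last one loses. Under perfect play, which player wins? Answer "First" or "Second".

Second

Compute winning (W) and losing (L) positions by backward induction:
i:   0  1  2  3  4  5  6  7  8  9 10 11 12 13 14 15 16 17 18 19 20 21 22 23 24 25 26 27 28 29 30 31
     W  L  W  L  W  L  W  W  L  W  L  W  L  W  W  L  W  L  W  L  W  W  L  W  L  W  L  W  W  L  W  L
Position 31 is L, so the second player wins.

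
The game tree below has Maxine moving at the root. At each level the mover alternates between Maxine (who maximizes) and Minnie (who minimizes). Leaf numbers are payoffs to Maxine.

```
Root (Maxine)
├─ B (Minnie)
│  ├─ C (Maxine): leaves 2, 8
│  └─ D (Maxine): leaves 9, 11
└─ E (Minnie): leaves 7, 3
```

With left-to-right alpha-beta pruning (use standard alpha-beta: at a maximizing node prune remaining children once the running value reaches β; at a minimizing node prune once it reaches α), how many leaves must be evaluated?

4

C [α=-∞,β=+∞]: v=8
D [α=-∞,β=8]: v=9 after child 1 ≥ β → β-cutoff, skip 1
B [α=-∞,β=+∞]: v=8
E [α=8,β=+∞]: v=7 after child 1 ≤ α → α-cutoff, skip 1
Root [α=-∞,β=+∞]: v=8
Leaves evaluated: 4 of 6.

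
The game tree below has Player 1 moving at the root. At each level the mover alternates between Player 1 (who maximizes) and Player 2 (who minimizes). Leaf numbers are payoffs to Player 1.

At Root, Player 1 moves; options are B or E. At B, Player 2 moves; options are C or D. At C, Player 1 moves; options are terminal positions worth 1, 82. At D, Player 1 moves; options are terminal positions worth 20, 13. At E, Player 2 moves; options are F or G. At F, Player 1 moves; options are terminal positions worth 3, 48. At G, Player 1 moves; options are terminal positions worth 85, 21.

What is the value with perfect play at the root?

C (Player 1): max(1, 82) = 82
D (Player 1): max(20, 13) = 20
B (Player 2): min(82, 20) = 20
F (Player 1): max(3, 48) = 48
G (Player 1): max(85, 21) = 85
E (Player 2): min(48, 85) = 48
Root (Player 1): max(20, 48) = 48

48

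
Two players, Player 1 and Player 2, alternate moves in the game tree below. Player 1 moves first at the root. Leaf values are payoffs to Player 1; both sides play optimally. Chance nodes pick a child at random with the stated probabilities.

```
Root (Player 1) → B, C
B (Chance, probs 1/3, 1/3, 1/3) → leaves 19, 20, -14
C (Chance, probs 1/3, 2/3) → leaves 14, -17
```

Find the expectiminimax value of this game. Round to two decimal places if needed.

B (Chance): 1/3·19 + 1/3·20 + 1/3·-14 = 8.33
C (Chance): 1/3·14 + 2/3·-17 = -6.67
Root (Player 1): max(8.33, -6.67) = 8.33

8.33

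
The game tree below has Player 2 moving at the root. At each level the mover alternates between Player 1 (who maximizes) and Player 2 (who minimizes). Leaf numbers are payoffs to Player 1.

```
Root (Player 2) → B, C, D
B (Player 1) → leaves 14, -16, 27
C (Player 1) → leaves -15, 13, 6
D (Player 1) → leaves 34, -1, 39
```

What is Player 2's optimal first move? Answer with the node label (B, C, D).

B (Player 1): max(14, -16, 27) = 27
C (Player 1): max(-15, 13, 6) = 13
D (Player 1): max(34, -1, 39) = 39
Root (Player 2): min(27, 13, 39) = 13
Player 2 picks the child with the lowest value: C (value 13).

C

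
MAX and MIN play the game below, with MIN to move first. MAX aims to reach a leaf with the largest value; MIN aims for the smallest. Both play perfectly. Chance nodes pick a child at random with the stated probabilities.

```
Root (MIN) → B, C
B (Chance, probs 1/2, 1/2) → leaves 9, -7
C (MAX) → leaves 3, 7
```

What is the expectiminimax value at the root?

1

B (Chance): 1/2·9 + 1/2·-7 = 1
C (MAX): max(3, 7) = 7
Root (MIN): min(1, 7) = 1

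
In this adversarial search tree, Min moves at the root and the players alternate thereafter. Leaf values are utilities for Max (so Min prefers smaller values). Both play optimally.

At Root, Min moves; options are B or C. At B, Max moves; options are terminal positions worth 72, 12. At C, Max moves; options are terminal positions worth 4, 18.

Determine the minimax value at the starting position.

B (Max): max(72, 12) = 72
C (Max): max(4, 18) = 18
Root (Min): min(72, 18) = 18

18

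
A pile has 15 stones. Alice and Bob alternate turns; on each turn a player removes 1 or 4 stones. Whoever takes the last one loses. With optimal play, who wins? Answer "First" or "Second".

First

Compute winning (W) and losing (L) positions by backward induction:
i:   0  1  2  3  4  5  6  7  8  9 10 11 12 13 14 15
     W  L  W  L  W  W  L  W  L  W  W  L  W  L  W  W
Position 15 is W, so the first player wins.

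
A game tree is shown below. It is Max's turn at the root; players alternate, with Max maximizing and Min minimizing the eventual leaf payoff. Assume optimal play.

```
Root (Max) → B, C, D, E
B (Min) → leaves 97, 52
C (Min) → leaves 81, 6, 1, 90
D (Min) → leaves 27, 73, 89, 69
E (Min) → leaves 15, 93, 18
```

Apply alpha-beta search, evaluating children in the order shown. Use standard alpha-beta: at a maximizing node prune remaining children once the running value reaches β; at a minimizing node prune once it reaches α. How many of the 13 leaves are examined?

6

B [α=-∞,β=+∞]: v=52
C [α=52,β=+∞]: v=6 after child 2 ≤ α → α-cutoff, skip 2
D [α=52,β=+∞]: v=27 after child 1 ≤ α → α-cutoff, skip 3
E [α=52,β=+∞]: v=15 after child 1 ≤ α → α-cutoff, skip 2
Root [α=-∞,β=+∞]: v=52
Leaves evaluated: 6 of 13.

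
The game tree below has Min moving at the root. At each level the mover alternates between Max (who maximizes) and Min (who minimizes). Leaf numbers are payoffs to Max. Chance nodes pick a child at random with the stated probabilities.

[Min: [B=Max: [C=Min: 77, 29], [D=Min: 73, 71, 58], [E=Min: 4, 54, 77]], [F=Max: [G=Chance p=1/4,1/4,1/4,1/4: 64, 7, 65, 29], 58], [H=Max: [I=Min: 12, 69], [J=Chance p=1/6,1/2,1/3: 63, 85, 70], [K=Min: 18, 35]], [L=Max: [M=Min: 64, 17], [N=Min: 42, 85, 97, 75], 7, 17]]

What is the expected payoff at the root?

42

C (Min): min(77, 29) = 29
D (Min): min(73, 71, 58) = 58
E (Min): min(4, 54, 77) = 4
B (Max): max(29, 58, 4) = 58
G (Chance): 1/4·64 + 1/4·7 + 1/4·65 + 1/4·29 = 41.25
F (Max): max(41.25, 58) = 58
I (Min): min(12, 69) = 12
J (Chance): 1/6·63 + 1/2·85 + 1/3·70 = 76.33
K (Min): min(18, 35) = 18
H (Max): max(12, 76.33, 18) = 76.33
M (Min): min(64, 17) = 17
N (Min): min(42, 85, 97, 75) = 42
L (Max): max(17, 42, 7, 17) = 42
Root (Min): min(58, 58, 76.33, 42) = 42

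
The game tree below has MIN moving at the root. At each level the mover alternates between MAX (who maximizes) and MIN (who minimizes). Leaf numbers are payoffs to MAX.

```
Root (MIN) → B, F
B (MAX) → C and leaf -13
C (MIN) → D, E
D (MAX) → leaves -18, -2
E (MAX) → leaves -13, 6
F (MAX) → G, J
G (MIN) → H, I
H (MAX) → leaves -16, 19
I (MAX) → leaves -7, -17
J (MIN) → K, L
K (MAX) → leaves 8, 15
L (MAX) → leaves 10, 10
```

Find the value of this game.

-2

D (MAX): max(-18, -2) = -2
E (MAX): max(-13, 6) = 6
C (MIN): min(-2, 6) = -2
B (MAX): max(-2, -13) = -2
H (MAX): max(-16, 19) = 19
I (MAX): max(-7, -17) = -7
G (MIN): min(19, -7) = -7
K (MAX): max(8, 15) = 15
L (MAX): max(10, 10) = 10
J (MIN): min(15, 10) = 10
F (MAX): max(-7, 10) = 10
Root (MIN): min(-2, 10) = -2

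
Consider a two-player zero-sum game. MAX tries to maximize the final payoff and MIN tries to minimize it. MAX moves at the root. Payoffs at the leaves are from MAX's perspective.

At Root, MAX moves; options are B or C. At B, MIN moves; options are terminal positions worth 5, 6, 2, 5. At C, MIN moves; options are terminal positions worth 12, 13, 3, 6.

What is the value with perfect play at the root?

B (MIN): min(5, 6, 2, 5) = 2
C (MIN): min(12, 13, 3, 6) = 3
Root (MAX): max(2, 3) = 3

3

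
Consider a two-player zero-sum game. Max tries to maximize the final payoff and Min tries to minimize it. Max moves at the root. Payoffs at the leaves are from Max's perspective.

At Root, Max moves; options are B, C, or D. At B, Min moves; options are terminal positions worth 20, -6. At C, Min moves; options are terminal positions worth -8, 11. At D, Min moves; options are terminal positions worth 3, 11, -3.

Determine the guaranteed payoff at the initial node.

B (Min): min(20, -6) = -6
C (Min): min(-8, 11) = -8
D (Min): min(3, 11, -3) = -3
Root (Max): max(-6, -8, -3) = -3

-3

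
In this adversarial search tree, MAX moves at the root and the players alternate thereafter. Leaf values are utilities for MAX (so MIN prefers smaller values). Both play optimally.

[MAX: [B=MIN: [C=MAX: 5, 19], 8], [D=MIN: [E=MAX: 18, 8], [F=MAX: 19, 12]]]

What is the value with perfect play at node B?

8

C: max(5, 19) = 19
B: min(19, 8) = 8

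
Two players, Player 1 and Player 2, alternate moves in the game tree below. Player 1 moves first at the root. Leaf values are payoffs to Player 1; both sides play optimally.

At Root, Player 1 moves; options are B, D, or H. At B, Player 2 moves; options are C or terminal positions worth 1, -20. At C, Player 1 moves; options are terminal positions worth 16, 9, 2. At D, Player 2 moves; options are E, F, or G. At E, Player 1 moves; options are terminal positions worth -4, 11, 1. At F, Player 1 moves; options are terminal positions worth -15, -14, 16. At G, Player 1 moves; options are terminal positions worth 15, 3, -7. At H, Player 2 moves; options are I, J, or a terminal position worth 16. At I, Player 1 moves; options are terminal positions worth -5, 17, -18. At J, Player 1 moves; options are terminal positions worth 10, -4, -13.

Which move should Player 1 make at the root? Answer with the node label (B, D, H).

C (Player 1): max(16, 9, 2) = 16
B (Player 2): min(16, 1, -20) = -20
E (Player 1): max(-4, 11, 1) = 11
F (Player 1): max(-15, -14, 16) = 16
G (Player 1): max(15, 3, -7) = 15
D (Player 2): min(11, 16, 15) = 11
I (Player 1): max(-5, 17, -18) = 17
J (Player 1): max(10, -4, -13) = 10
H (Player 2): min(17, 10, 16) = 10
Root (Player 1): max(-20, 11, 10) = 11
Player 1 picks the child with the highest value: D (value 11).

D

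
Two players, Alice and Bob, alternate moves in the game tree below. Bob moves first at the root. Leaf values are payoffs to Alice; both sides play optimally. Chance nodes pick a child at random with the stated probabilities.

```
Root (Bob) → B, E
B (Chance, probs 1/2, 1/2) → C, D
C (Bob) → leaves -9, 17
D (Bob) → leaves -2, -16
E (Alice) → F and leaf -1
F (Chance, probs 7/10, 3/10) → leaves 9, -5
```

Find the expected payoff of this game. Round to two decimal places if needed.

-12.5

C (Bob): min(-9, 17) = -9
D (Bob): min(-2, -16) = -16
B (Chance): 1/2·-9 + 1/2·-16 = -12.5
F (Chance): 7/10·9 + 3/10·-5 = 4.8
E (Alice): max(4.8, -1) = 4.8
Root (Bob): min(-12.5, 4.8) = -12.5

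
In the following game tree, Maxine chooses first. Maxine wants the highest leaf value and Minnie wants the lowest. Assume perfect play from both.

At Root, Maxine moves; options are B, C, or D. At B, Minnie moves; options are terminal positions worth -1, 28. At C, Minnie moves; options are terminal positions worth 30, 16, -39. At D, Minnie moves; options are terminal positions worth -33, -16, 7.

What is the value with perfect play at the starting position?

B (Minnie): min(-1, 28) = -1
C (Minnie): min(30, 16, -39) = -39
D (Minnie): min(-33, -16, 7) = -33
Root (Maxine): max(-1, -39, -33) = -1

-1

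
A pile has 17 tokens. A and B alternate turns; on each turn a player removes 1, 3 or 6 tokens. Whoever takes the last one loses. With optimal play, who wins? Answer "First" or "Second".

W/L table (W = player to move can force a win):
i:   0  1  2  3  4  5  6  7  8  9 10 11 12 13 14 15 16 17
     W  L  W  L  W  L  W  W  W  W  L  W  L  W  L  W  W  W
Position 17 is W, so the first player wins.

First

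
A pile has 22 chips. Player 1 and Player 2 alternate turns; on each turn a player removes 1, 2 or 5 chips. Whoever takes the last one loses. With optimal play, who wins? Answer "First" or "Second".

Second

Compute winning (W) and losing (L) positions by backward induction:
i:   0  1  2  3  4  5  6  7  8  9 10 11 12 13 14 15 16 17 18 19 20 21 22
     W  L  W  W  L  W  W  L  W  W  L  W  W  L  W  W  L  W  W  L  W  W  L
Position 22 is L, so the second player wins.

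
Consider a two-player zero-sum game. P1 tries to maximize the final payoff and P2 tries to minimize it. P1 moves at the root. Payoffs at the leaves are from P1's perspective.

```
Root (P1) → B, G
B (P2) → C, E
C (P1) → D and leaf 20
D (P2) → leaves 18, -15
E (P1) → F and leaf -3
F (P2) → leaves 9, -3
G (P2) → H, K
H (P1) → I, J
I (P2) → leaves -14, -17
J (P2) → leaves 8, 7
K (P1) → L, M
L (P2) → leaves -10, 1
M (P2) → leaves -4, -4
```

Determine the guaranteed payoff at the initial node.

-3

D (P2): min(18, -15) = -15
C (P1): max(-15, 20) = 20
F (P2): min(9, -3) = -3
E (P1): max(-3, -3) = -3
B (P2): min(20, -3) = -3
I (P2): min(-14, -17) = -17
J (P2): min(8, 7) = 7
H (P1): max(-17, 7) = 7
L (P2): min(-10, 1) = -10
M (P2): min(-4, -4) = -4
K (P1): max(-10, -4) = -4
G (P2): min(7, -4) = -4
Root (P1): max(-3, -4) = -3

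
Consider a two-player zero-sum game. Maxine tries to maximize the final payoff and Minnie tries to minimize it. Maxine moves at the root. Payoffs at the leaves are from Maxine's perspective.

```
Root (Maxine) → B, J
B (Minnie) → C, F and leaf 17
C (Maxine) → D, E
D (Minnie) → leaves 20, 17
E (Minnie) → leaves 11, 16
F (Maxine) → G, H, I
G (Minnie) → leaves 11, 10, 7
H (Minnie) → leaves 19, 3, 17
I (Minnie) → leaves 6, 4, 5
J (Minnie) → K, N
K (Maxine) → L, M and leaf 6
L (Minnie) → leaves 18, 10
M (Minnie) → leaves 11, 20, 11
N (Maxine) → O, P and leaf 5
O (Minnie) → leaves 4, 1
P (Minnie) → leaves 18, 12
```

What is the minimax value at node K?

11

L: min(18, 10) = 10
M: min(11, 20, 11) = 11
K: max(10, 11, 6) = 11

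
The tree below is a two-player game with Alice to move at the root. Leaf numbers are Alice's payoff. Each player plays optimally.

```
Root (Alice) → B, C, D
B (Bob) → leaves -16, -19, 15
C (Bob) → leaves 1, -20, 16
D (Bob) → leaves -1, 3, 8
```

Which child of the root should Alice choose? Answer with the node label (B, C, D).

B (Bob): min(-16, -19, 15) = -19
C (Bob): min(1, -20, 16) = -20
D (Bob): min(-1, 3, 8) = -1
Root (Alice): max(-19, -20, -1) = -1
Alice picks the child with the highest value: D (value -1).

D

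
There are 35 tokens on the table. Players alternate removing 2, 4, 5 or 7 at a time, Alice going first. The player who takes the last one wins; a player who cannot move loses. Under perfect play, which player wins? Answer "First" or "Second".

W/L table (W = player to move can force a win):
i:   0  1  2  3  4  5  6  7  8  9 10 11 12 13 14 15 16 17 18 19 20 21 22 23 24 25 26 27 28 29 30 31 32 33 34 35
     L  L  W  W  W  W  W  W  W  L  L  W  W  W  W  W  W  W  L  L  W  W  W  W  W  W  W  L  L  W  W  W  W  W  W  W
Position 35 is W, so the first player wins.

First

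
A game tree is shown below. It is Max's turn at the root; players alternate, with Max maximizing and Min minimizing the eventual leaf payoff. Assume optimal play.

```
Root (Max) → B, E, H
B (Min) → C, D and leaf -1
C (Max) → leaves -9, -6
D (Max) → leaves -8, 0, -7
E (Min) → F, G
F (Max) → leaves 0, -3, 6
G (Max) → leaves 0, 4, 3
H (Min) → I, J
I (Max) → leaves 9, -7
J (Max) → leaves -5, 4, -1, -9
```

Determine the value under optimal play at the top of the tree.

4

C (Max): max(-9, -6) = -6
D (Max): max(-8, 0, -7) = 0
B (Min): min(-6, 0, -1) = -6
F (Max): max(0, -3, 6) = 6
G (Max): max(0, 4, 3) = 4
E (Min): min(6, 4) = 4
I (Max): max(9, -7) = 9
J (Max): max(-5, 4, -1, -9) = 4
H (Min): min(9, 4) = 4
Root (Max): max(-6, 4, 4) = 4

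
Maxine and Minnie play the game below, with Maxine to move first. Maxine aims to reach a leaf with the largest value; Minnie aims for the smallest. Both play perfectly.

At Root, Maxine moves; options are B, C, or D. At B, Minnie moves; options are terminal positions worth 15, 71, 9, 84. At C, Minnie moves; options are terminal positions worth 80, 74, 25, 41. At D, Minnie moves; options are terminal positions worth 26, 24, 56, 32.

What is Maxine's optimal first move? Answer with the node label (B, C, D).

B (Minnie): min(15, 71, 9, 84) = 9
C (Minnie): min(80, 74, 25, 41) = 25
D (Minnie): min(26, 24, 56, 32) = 24
Root (Maxine): max(9, 25, 24) = 25
Maxine picks the child with the highest value: C (value 25).

C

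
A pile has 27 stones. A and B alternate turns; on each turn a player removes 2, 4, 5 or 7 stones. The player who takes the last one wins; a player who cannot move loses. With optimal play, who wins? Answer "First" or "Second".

Second

i:   0  1  2  3  4  5  6  7  8  9 10 11 12 13 14 15 16 17 18 19 20 21 22 23 24 25 26 27
     L  L  W  W  W  W  W  W  W  L  L  W  W  W  W  W  W  W  L  L  W  W  W  W  W  W  W  L
Position 27 is L, so the second player wins.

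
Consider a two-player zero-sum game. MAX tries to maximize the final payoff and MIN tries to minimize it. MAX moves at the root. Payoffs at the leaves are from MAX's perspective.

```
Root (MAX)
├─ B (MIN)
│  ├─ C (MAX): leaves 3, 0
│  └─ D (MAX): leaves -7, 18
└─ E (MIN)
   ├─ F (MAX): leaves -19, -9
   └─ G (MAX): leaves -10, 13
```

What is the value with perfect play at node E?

F: max(-19, -9) = -9
G: max(-10, 13) = 13
E: min(-9, 13) = -9

-9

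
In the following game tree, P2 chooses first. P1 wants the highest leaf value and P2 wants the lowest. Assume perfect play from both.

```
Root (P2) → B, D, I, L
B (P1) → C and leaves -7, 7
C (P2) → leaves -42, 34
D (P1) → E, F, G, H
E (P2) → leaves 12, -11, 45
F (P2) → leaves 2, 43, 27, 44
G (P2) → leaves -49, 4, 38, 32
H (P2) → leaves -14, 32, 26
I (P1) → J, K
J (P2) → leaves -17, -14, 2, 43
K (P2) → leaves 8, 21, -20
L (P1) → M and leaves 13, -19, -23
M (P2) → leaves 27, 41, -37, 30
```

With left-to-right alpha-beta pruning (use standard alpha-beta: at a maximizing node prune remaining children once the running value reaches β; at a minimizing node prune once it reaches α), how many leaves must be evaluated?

C [α=-∞,β=+∞]: v=-42
B [α=-∞,β=+∞]: v=7
E [α=-∞,β=7]: v=-11
F [α=-11,β=7]: v=2
G [α=2,β=7]: v=-49 after child 1 ≤ α → α-cutoff, skip 3
H [α=2,β=7]: v=-14 after child 1 ≤ α → α-cutoff, skip 2
D [α=-∞,β=7]: v=2
J [α=-∞,β=2]: v=-17
K [α=-17,β=2]: v=-20
I [α=-∞,β=2]: v=-17
M [α=-∞,β=-17]: v=-37
L [α=-∞,β=-17]: v=13 after child 2 ≥ β → β-cutoff, skip 2
Root [α=-∞,β=+∞]: v=-17
Leaves evaluated: 25 of 32.

25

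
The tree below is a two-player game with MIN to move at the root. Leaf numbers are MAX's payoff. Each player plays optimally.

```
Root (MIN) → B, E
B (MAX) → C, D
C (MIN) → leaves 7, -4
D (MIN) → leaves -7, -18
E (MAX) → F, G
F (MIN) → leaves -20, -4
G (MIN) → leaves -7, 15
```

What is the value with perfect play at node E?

F: min(-20, -4) = -20
G: min(-7, 15) = -7
E: max(-20, -7) = -7

-7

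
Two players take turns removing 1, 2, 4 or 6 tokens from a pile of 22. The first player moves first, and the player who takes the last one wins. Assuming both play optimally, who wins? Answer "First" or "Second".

Compute winning (W) and losing (L) positions by backward induction:
i:   0  1  2  3  4  5  6  7  8  9 10 11 12 13 14 15 16 17 18 19 20 21 22
     L  W  W  L  W  W  W  W  L  W  W  L  W  W  W  W  L  W  W  L  W  W  W
Position 22 is W, so the first player wins.

First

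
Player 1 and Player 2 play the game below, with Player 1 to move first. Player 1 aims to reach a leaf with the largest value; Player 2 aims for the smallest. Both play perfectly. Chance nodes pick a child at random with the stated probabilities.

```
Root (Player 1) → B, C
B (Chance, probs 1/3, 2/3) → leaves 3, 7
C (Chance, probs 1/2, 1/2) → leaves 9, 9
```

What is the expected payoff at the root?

B (Chance): 1/3·3 + 2/3·7 = 5.67
C (Chance): 1/2·9 + 1/2·9 = 9
Root (Player 1): max(5.67, 9) = 9

9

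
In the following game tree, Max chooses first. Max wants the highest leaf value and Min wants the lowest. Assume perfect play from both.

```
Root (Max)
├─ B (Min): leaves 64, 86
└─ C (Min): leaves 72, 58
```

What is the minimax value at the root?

B (Min): min(64, 86) = 64
C (Min): min(72, 58) = 58
Root (Max): max(64, 58) = 64

64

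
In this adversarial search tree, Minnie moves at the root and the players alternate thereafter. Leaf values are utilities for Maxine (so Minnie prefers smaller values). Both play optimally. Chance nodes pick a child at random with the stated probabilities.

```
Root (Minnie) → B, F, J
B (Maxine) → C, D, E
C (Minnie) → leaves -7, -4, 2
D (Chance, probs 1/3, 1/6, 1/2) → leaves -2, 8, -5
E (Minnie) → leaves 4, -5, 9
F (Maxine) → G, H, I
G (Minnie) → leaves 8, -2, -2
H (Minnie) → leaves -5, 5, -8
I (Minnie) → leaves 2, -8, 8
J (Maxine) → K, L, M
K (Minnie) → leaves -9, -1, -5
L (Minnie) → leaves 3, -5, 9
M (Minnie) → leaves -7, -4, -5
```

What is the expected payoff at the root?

C (Minnie): min(-7, -4, 2) = -7
D (Chance): 1/3·-2 + 1/6·8 + 1/2·-5 = -1.83
E (Minnie): min(4, -5, 9) = -5
B (Maxine): max(-7, -1.83, -5) = -1.83
G (Minnie): min(8, -2, -2) = -2
H (Minnie): min(-5, 5, -8) = -8
I (Minnie): min(2, -8, 8) = -8
F (Maxine): max(-2, -8, -8) = -2
K (Minnie): min(-9, -1, -5) = -9
L (Minnie): min(3, -5, 9) = -5
M (Minnie): min(-7, -4, -5) = -7
J (Maxine): max(-9, -5, -7) = -5
Root (Minnie): min(-1.83, -2, -5) = -5

-5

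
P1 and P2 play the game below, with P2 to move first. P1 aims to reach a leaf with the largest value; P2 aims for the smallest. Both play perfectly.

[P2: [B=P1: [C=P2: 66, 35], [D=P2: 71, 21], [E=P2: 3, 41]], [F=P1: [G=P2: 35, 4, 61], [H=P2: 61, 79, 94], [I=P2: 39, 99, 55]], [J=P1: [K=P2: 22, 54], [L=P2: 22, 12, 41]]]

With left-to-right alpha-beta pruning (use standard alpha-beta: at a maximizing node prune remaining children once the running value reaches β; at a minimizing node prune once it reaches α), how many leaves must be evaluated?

C [α=-∞,β=+∞]: v=35
D [α=35,β=+∞]: v=21
E [α=35,β=+∞]: v=3 after child 1 ≤ α → α-cutoff, skip 1
B [α=-∞,β=+∞]: v=35
G [α=-∞,β=35]: v=4
H [α=4,β=35]: v=61
F [α=-∞,β=35]: v=61 after child 2 ≥ β → β-cutoff, skip 1
K [α=-∞,β=35]: v=22
L [α=22,β=35]: v=22 after child 1 ≤ α → α-cutoff, skip 2
J [α=-∞,β=35]: v=22
Root [α=-∞,β=+∞]: v=22
Leaves evaluated: 14 of 20.

14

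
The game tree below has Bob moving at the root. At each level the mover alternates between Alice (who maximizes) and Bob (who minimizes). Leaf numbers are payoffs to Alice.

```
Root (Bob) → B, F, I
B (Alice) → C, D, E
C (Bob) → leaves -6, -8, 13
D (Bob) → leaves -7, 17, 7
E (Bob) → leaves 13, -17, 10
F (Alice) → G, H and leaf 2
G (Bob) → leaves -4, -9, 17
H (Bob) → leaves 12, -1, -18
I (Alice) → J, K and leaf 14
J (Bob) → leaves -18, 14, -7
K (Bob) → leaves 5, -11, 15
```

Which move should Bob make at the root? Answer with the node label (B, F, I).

B

C (Bob): min(-6, -8, 13) = -8
D (Bob): min(-7, 17, 7) = -7
E (Bob): min(13, -17, 10) = -17
B (Alice): max(-8, -7, -17) = -7
G (Bob): min(-4, -9, 17) = -9
H (Bob): min(12, -1, -18) = -18
F (Alice): max(-9, -18, 2) = 2
J (Bob): min(-18, 14, -7) = -18
K (Bob): min(5, -11, 15) = -11
I (Alice): max(-18, -11, 14) = 14
Root (Bob): min(-7, 2, 14) = -7
Bob picks the child with the lowest value: B (value -7).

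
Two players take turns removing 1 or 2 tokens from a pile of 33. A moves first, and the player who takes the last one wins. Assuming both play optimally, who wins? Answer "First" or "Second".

Second

Compute winning (W) and losing (L) positions by backward induction:
i:   0  1  2  3  4  5  6  7  8  9 10 11 12 13 14 15 16 17 18 19 20 21 22 23 24 25 26 27 28 29 30 31 32 33
     L  W  W  L  W  W  L  W  W  L  W  W  L  W  W  L  W  W  L  W  W  L  W  W  L  W  W  L  W  W  L  W  W  L
Position 33 is L, so the second player wins.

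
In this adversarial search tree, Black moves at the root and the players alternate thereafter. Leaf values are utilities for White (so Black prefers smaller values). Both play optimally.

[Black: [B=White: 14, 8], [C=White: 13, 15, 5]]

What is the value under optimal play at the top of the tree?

14

B (White): max(14, 8) = 14
C (White): max(13, 15, 5) = 15
Root (Black): min(14, 15) = 14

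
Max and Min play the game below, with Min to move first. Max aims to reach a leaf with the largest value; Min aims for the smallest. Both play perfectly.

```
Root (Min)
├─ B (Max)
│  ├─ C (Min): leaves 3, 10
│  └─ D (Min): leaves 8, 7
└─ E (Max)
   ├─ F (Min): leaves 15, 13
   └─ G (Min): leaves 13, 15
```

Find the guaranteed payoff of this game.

C (Min): min(3, 10) = 3
D (Min): min(8, 7) = 7
B (Max): max(3, 7) = 7
F (Min): min(15, 13) = 13
G (Min): min(13, 15) = 13
E (Max): max(13, 13) = 13
Root (Min): min(7, 13) = 7

7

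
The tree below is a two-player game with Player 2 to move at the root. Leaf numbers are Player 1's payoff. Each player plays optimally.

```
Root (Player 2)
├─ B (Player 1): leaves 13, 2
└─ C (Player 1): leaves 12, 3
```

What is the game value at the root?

B (Player 1): max(13, 2) = 13
C (Player 1): max(12, 3) = 12
Root (Player 2): min(13, 12) = 12

12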